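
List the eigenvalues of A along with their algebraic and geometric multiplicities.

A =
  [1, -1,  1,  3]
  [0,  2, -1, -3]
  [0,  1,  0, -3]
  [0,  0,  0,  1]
λ = 1: alg = 4, geom = 3

Step 1 — factor the characteristic polynomial to read off the algebraic multiplicities:
  χ_A(x) = (x - 1)^4

Step 2 — compute geometric multiplicities via the rank-nullity identity g(λ) = n − rank(A − λI):
  rank(A − (1)·I) = 1, so dim ker(A − (1)·I) = n − 1 = 3

Summary:
  λ = 1: algebraic multiplicity = 4, geometric multiplicity = 3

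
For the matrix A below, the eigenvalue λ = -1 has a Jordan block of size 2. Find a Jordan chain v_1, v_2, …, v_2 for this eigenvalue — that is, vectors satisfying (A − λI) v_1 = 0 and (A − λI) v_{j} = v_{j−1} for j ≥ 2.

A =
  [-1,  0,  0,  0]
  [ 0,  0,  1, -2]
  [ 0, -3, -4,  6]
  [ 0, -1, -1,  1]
A Jordan chain for λ = -1 of length 2:
v_1 = (0, 1, -3, -1)ᵀ
v_2 = (0, 1, 0, 0)ᵀ

Let N = A − (-1)·I. We want v_2 with N^2 v_2 = 0 but N^1 v_2 ≠ 0; then v_{j-1} := N · v_j for j = 2, …, 2.

Pick v_2 = (0, 1, 0, 0)ᵀ.
Then v_1 = N · v_2 = (0, 1, -3, -1)ᵀ.

Sanity check: (A − (-1)·I) v_1 = (0, 0, 0, 0)ᵀ = 0. ✓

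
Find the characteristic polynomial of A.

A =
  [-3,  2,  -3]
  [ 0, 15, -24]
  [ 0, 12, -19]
x^3 + 7*x^2 + 15*x + 9

Expanding det(x·I − A) (e.g. by cofactor expansion or by noting that A is similar to its Jordan form J, which has the same characteristic polynomial as A) gives
  χ_A(x) = x^3 + 7*x^2 + 15*x + 9
which factors as (x + 1)*(x + 3)^2. The eigenvalues (with algebraic multiplicities) are λ = -3 with multiplicity 2, λ = -1 with multiplicity 1.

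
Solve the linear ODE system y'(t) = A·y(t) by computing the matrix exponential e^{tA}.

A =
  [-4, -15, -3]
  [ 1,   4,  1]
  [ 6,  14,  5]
e^{tA} =
  [-3*t*exp(3*t) + exp(-t), -3*t*exp(3*t) - 3*exp(3*t) + 3*exp(-t), -3*t*exp(3*t)]
  [t*exp(3*t), t*exp(3*t) + exp(3*t), t*exp(3*t)]
  [2*t*exp(3*t) + exp(3*t) - exp(-t), 2*t*exp(3*t) + 3*exp(3*t) - 3*exp(-t), 2*t*exp(3*t) + exp(3*t)]

Strategy: write A = P · J · P⁻¹ where J is a Jordan canonical form, so e^{tA} = P · e^{tJ} · P⁻¹, and e^{tJ} can be computed block-by-block.

A has Jordan form
J =
  [-1, 0, 0]
  [ 0, 3, 1]
  [ 0, 0, 3]
(up to reordering of blocks).

Per-block formulas:
  For a 1×1 block at λ = -1: exp(t · [-1]) = [e^(-1t)].
  For a 2×2 Jordan block J_2(3): exp(t · J_2(3)) = e^(3t)·(I + t·N), where N is the 2×2 nilpotent shift.

After assembling e^{tJ} and conjugating by P, we get:

e^{tA} =
  [-3*t*exp(3*t) + exp(-t), -3*t*exp(3*t) - 3*exp(3*t) + 3*exp(-t), -3*t*exp(3*t)]
  [t*exp(3*t), t*exp(3*t) + exp(3*t), t*exp(3*t)]
  [2*t*exp(3*t) + exp(3*t) - exp(-t), 2*t*exp(3*t) + 3*exp(3*t) - 3*exp(-t), 2*t*exp(3*t) + exp(3*t)]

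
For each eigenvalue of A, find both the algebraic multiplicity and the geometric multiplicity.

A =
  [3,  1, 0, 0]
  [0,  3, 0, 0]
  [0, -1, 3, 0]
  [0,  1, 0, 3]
λ = 3: alg = 4, geom = 3

Step 1 — factor the characteristic polynomial to read off the algebraic multiplicities:
  χ_A(x) = (x - 3)^4

Step 2 — compute geometric multiplicities via the rank-nullity identity g(λ) = n − rank(A − λI):
  rank(A − (3)·I) = 1, so dim ker(A − (3)·I) = n − 1 = 3

Summary:
  λ = 3: algebraic multiplicity = 4, geometric multiplicity = 3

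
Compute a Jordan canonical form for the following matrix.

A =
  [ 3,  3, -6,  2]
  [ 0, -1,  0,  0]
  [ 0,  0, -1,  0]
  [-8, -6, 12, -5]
J_2(-1) ⊕ J_1(-1) ⊕ J_1(-1)

The characteristic polynomial is
  det(x·I − A) = x^4 + 4*x^3 + 6*x^2 + 4*x + 1 = (x + 1)^4

Eigenvalues and multiplicities (the geometric multiplicity of λ is n − rank(A − λI), which equals the number of Jordan blocks for λ):
  λ = -1: algebraic multiplicity = 4, geometric multiplicity = 3

Determining the block sizes for each eigenvalue:
  λ = -1: 3 blocks summing to 4 forces exactly one block of size 2 and the rest size 1 → block sizes [2, 1, 1]

Assembling the blocks gives a Jordan form
J =
  [-1,  1,  0,  0]
  [ 0, -1,  0,  0]
  [ 0,  0, -1,  0]
  [ 0,  0,  0, -1]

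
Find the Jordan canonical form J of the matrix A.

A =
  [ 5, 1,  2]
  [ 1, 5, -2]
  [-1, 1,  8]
J_2(6) ⊕ J_1(6)

The characteristic polynomial is
  det(x·I − A) = x^3 - 18*x^2 + 108*x - 216 = (x - 6)^3

Eigenvalues and multiplicities (the geometric multiplicity of λ is n − rank(A − λI), which equals the number of Jordan blocks for λ):
  λ = 6: algebraic multiplicity = 3, geometric multiplicity = 2

Determining the block sizes for each eigenvalue:
  λ = 6: 2 blocks summing to 3 forces exactly one block of size 2 and the rest size 1 → block sizes [2, 1]

Assembling the blocks gives a Jordan form
J =
  [6, 1, 0]
  [0, 6, 0]
  [0, 0, 6]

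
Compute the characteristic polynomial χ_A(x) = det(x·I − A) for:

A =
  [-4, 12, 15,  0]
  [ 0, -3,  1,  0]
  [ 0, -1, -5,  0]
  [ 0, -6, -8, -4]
x^4 + 16*x^3 + 96*x^2 + 256*x + 256

Expanding det(x·I − A) (e.g. by cofactor expansion or by noting that A is similar to its Jordan form J, which has the same characteristic polynomial as A) gives
  χ_A(x) = x^4 + 16*x^3 + 96*x^2 + 256*x + 256
which factors as (x + 4)^4. The eigenvalues (with algebraic multiplicities) are λ = -4 with multiplicity 4.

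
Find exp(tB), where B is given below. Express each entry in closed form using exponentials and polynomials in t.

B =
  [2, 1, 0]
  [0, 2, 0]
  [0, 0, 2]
e^{tB} =
  [exp(2*t), t*exp(2*t), 0]
  [0, exp(2*t), 0]
  [0, 0, exp(2*t)]

Strategy: write B = P · J · P⁻¹ where J is a Jordan canonical form, so e^{tB} = P · e^{tJ} · P⁻¹, and e^{tJ} can be computed block-by-block.

B has Jordan form
J =
  [2, 1, 0]
  [0, 2, 0]
  [0, 0, 2]
(up to reordering of blocks).

Per-block formulas:
  For a 2×2 Jordan block J_2(2): exp(t · J_2(2)) = e^(2t)·(I + t·N), where N is the 2×2 nilpotent shift.
  For a 1×1 block at λ = 2: exp(t · [2]) = [e^(2t)].

After assembling e^{tJ} and conjugating by P, we get:

e^{tB} =
  [exp(2*t), t*exp(2*t), 0]
  [0, exp(2*t), 0]
  [0, 0, exp(2*t)]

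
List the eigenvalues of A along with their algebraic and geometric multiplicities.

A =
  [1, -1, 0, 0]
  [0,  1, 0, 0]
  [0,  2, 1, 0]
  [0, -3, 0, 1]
λ = 1: alg = 4, geom = 3

Step 1 — factor the characteristic polynomial to read off the algebraic multiplicities:
  χ_A(x) = (x - 1)^4

Step 2 — compute geometric multiplicities via the rank-nullity identity g(λ) = n − rank(A − λI):
  rank(A − (1)·I) = 1, so dim ker(A − (1)·I) = n − 1 = 3

Summary:
  λ = 1: algebraic multiplicity = 4, geometric multiplicity = 3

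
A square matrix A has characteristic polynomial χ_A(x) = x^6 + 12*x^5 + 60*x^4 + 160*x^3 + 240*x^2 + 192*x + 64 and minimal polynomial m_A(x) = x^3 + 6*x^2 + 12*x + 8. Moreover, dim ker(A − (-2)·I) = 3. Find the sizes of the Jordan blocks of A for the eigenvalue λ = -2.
Block sizes for λ = -2: [3, 2, 1]

Step 1 — from the characteristic polynomial, algebraic multiplicity of λ = -2 is 6. From dim ker(A − (-2)·I) = 3, there are exactly 3 Jordan blocks for λ = -2.
Step 2 — from the minimal polynomial, the factor (x + 2)^3 tells us the largest block for λ = -2 has size 3.
Step 3 — with total size 6, 3 blocks, and largest block 3, the block sizes (in nonincreasing order) are [3, 2, 1].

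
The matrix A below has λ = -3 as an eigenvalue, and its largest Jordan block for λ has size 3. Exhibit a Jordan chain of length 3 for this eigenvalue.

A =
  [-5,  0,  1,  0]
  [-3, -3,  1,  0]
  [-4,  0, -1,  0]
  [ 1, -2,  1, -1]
A Jordan chain for λ = -3 of length 3:
v_1 = (0, 2, 0, 2)ᵀ
v_2 = (-2, -3, -4, 1)ᵀ
v_3 = (1, 0, 0, 0)ᵀ

Let N = A − (-3)·I. We want v_3 with N^3 v_3 = 0 but N^2 v_3 ≠ 0; then v_{j-1} := N · v_j for j = 3, …, 2.

Pick v_3 = (1, 0, 0, 0)ᵀ.
Then v_2 = N · v_3 = (-2, -3, -4, 1)ᵀ.
Then v_1 = N · v_2 = (0, 2, 0, 2)ᵀ.

Sanity check: (A − (-3)·I) v_1 = (0, 0, 0, 0)ᵀ = 0. ✓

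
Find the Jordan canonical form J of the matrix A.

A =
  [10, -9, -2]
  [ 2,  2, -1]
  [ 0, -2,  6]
J_3(6)

The characteristic polynomial is
  det(x·I − A) = x^3 - 18*x^2 + 108*x - 216 = (x - 6)^3

Eigenvalues and multiplicities (the geometric multiplicity of λ is n − rank(A − λI), which equals the number of Jordan blocks for λ):
  λ = 6: algebraic multiplicity = 3, geometric multiplicity = 1

Determining the block sizes for each eigenvalue:
  λ = 6: one block (gm = 1), so the single block has size am = 3 → block sizes [3]

Assembling the blocks gives a Jordan form
J =
  [6, 1, 0]
  [0, 6, 1]
  [0, 0, 6]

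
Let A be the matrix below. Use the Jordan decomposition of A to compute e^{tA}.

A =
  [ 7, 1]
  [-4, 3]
e^{tA} =
  [2*t*exp(5*t) + exp(5*t), t*exp(5*t)]
  [-4*t*exp(5*t), -2*t*exp(5*t) + exp(5*t)]

Strategy: write A = P · J · P⁻¹ where J is a Jordan canonical form, so e^{tA} = P · e^{tJ} · P⁻¹, and e^{tJ} can be computed block-by-block.

A has Jordan form
J =
  [5, 1]
  [0, 5]
(up to reordering of blocks).

Per-block formulas:
  For a 2×2 Jordan block J_2(5): exp(t · J_2(5)) = e^(5t)·(I + t·N), where N is the 2×2 nilpotent shift.

After assembling e^{tJ} and conjugating by P, we get:

e^{tA} =
  [2*t*exp(5*t) + exp(5*t), t*exp(5*t)]
  [-4*t*exp(5*t), -2*t*exp(5*t) + exp(5*t)]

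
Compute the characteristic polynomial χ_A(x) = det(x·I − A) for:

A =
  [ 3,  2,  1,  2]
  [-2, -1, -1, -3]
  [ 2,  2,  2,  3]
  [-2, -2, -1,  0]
x^4 - 4*x^3 + 6*x^2 - 4*x + 1

Expanding det(x·I − A) (e.g. by cofactor expansion or by noting that A is similar to its Jordan form J, which has the same characteristic polynomial as A) gives
  χ_A(x) = x^4 - 4*x^3 + 6*x^2 - 4*x + 1
which factors as (x - 1)^4. The eigenvalues (with algebraic multiplicities) are λ = 1 with multiplicity 4.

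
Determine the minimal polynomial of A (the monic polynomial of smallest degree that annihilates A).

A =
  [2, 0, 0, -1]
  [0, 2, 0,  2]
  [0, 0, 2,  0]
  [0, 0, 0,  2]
x^2 - 4*x + 4

The characteristic polynomial is χ_A(x) = (x - 2)^4, so the eigenvalues are known. The minimal polynomial is
  m_A(x) = Π_λ (x − λ)^{k_λ}
where k_λ is the size of the *largest* Jordan block for λ (equivalently, the smallest k with (A − λI)^k v = 0 for every generalised eigenvector v of λ).

  λ = 2: largest Jordan block has size 2, contributing (x − 2)^2

So m_A(x) = (x - 2)^2 = x^2 - 4*x + 4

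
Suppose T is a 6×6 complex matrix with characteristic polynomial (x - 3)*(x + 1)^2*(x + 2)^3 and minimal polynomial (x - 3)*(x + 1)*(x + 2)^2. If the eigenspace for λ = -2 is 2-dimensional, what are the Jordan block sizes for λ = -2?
Block sizes for λ = -2: [2, 1]

Step 1 — from the characteristic polynomial, algebraic multiplicity of λ = -2 is 3. From dim ker(T − (-2)·I) = 2, there are exactly 2 Jordan blocks for λ = -2.
Step 2 — from the minimal polynomial, the factor (x + 2)^2 tells us the largest block for λ = -2 has size 2.
Step 3 — with total size 3, 2 blocks, and largest block 2, the block sizes (in nonincreasing order) are [2, 1].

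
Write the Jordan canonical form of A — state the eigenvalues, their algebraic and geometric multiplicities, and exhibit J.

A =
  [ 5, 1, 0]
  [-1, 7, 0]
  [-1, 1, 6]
J_2(6) ⊕ J_1(6)

The characteristic polynomial is
  det(x·I − A) = x^3 - 18*x^2 + 108*x - 216 = (x - 6)^3

Eigenvalues and multiplicities (the geometric multiplicity of λ is n − rank(A − λI), which equals the number of Jordan blocks for λ):
  λ = 6: algebraic multiplicity = 3, geometric multiplicity = 2

Determining the block sizes for each eigenvalue:
  λ = 6: 2 blocks summing to 3 forces exactly one block of size 2 and the rest size 1 → block sizes [2, 1]

Assembling the blocks gives a Jordan form
J =
  [6, 1, 0]
  [0, 6, 0]
  [0, 0, 6]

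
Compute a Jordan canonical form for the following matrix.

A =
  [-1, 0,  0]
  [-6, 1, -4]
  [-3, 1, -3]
J_2(-1) ⊕ J_1(-1)

The characteristic polynomial is
  det(x·I − A) = x^3 + 3*x^2 + 3*x + 1 = (x + 1)^3

Eigenvalues and multiplicities (the geometric multiplicity of λ is n − rank(A − λI), which equals the number of Jordan blocks for λ):
  λ = -1: algebraic multiplicity = 3, geometric multiplicity = 2

Determining the block sizes for each eigenvalue:
  λ = -1: 2 blocks summing to 3 forces exactly one block of size 2 and the rest size 1 → block sizes [2, 1]

Assembling the blocks gives a Jordan form
J =
  [-1,  1,  0]
  [ 0, -1,  0]
  [ 0,  0, -1]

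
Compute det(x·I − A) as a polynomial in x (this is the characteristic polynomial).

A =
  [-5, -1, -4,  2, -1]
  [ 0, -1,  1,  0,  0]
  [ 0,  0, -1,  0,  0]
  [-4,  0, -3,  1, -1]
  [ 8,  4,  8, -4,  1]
x^5 + 5*x^4 + 10*x^3 + 10*x^2 + 5*x + 1

Expanding det(x·I − A) (e.g. by cofactor expansion or by noting that A is similar to its Jordan form J, which has the same characteristic polynomial as A) gives
  χ_A(x) = x^5 + 5*x^4 + 10*x^3 + 10*x^2 + 5*x + 1
which factors as (x + 1)^5. The eigenvalues (with algebraic multiplicities) are λ = -1 with multiplicity 5.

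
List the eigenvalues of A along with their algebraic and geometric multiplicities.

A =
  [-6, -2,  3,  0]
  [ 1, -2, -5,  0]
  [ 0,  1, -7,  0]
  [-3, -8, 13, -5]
λ = -5: alg = 4, geom = 2

Step 1 — factor the characteristic polynomial to read off the algebraic multiplicities:
  χ_A(x) = (x + 5)^4

Step 2 — compute geometric multiplicities via the rank-nullity identity g(λ) = n − rank(A − λI):
  rank(A − (-5)·I) = 2, so dim ker(A − (-5)·I) = n − 2 = 2

Summary:
  λ = -5: algebraic multiplicity = 4, geometric multiplicity = 2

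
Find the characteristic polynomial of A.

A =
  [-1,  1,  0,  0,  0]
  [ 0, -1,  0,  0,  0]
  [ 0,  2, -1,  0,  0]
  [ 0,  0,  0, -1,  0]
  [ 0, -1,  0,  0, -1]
x^5 + 5*x^4 + 10*x^3 + 10*x^2 + 5*x + 1

Expanding det(x·I − A) (e.g. by cofactor expansion or by noting that A is similar to its Jordan form J, which has the same characteristic polynomial as A) gives
  χ_A(x) = x^5 + 5*x^4 + 10*x^3 + 10*x^2 + 5*x + 1
which factors as (x + 1)^5. The eigenvalues (with algebraic multiplicities) are λ = -1 with multiplicity 5.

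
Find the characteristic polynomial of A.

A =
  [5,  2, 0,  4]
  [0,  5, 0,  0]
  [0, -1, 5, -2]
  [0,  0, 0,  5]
x^4 - 20*x^3 + 150*x^2 - 500*x + 625

Expanding det(x·I − A) (e.g. by cofactor expansion or by noting that A is similar to its Jordan form J, which has the same characteristic polynomial as A) gives
  χ_A(x) = x^4 - 20*x^3 + 150*x^2 - 500*x + 625
which factors as (x - 5)^4. The eigenvalues (with algebraic multiplicities) are λ = 5 with multiplicity 4.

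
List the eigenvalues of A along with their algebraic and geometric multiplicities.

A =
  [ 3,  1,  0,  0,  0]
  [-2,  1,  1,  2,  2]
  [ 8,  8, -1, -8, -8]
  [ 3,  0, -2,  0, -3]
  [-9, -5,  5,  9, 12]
λ = 3: alg = 5, geom = 2

Step 1 — factor the characteristic polynomial to read off the algebraic multiplicities:
  χ_A(x) = (x - 3)^5

Step 2 — compute geometric multiplicities via the rank-nullity identity g(λ) = n − rank(A − λI):
  rank(A − (3)·I) = 3, so dim ker(A − (3)·I) = n − 3 = 2

Summary:
  λ = 3: algebraic multiplicity = 5, geometric multiplicity = 2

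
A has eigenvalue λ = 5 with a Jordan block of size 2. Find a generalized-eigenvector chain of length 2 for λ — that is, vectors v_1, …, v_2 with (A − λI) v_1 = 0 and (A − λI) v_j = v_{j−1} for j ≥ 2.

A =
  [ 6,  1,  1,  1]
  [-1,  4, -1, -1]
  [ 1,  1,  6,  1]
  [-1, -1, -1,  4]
A Jordan chain for λ = 5 of length 2:
v_1 = (1, -1, 1, -1)ᵀ
v_2 = (1, 0, 0, 0)ᵀ

Let N = A − (5)·I. We want v_2 with N^2 v_2 = 0 but N^1 v_2 ≠ 0; then v_{j-1} := N · v_j for j = 2, …, 2.

Pick v_2 = (1, 0, 0, 0)ᵀ.
Then v_1 = N · v_2 = (1, -1, 1, -1)ᵀ.

Sanity check: (A − (5)·I) v_1 = (0, 0, 0, 0)ᵀ = 0. ✓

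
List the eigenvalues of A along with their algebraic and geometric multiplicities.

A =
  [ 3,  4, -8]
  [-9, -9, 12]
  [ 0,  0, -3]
λ = -3: alg = 3, geom = 2

Step 1 — factor the characteristic polynomial to read off the algebraic multiplicities:
  χ_A(x) = (x + 3)^3

Step 2 — compute geometric multiplicities via the rank-nullity identity g(λ) = n − rank(A − λI):
  rank(A − (-3)·I) = 1, so dim ker(A − (-3)·I) = n − 1 = 2

Summary:
  λ = -3: algebraic multiplicity = 3, geometric multiplicity = 2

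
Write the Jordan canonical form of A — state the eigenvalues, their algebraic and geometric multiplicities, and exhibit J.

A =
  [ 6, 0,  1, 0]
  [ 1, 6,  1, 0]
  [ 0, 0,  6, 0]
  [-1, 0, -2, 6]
J_3(6) ⊕ J_1(6)

The characteristic polynomial is
  det(x·I − A) = x^4 - 24*x^3 + 216*x^2 - 864*x + 1296 = (x - 6)^4

Eigenvalues and multiplicities (the geometric multiplicity of λ is n − rank(A − λI), which equals the number of Jordan blocks for λ):
  λ = 6: algebraic multiplicity = 4, geometric multiplicity = 2

Determining the block sizes for each eigenvalue:
  λ = 6: with am = 4 and gm = 2, the partition is not yet determined (e.g. several partitions of 4 into 2 parts exist). Let N = A − (6)·I. Computing rank(N^1) = 2, rank(N^2) = 1, rank(N^3) = 0; the number of blocks of size ≥ j is rank(N^{j−1}) − rank(N^j), giving [2, 1, 1]. So we have 1 block(s) of size 3, 1 block(s) of size 1 → block sizes [3, 1]

Assembling the blocks gives a Jordan form
J =
  [6, 1, 0, 0]
  [0, 6, 1, 0]
  [0, 0, 6, 0]
  [0, 0, 0, 6]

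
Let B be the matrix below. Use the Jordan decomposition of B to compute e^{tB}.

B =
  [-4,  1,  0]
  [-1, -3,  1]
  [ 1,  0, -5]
e^{tB} =
  [-t^2*exp(-4*t)/2 + exp(-4*t), t^2*exp(-4*t)/2 + t*exp(-4*t), t^2*exp(-4*t)/2]
  [-t*exp(-4*t), t*exp(-4*t) + exp(-4*t), t*exp(-4*t)]
  [-t^2*exp(-4*t)/2 + t*exp(-4*t), t^2*exp(-4*t)/2, t^2*exp(-4*t)/2 - t*exp(-4*t) + exp(-4*t)]

Strategy: write B = P · J · P⁻¹ where J is a Jordan canonical form, so e^{tB} = P · e^{tJ} · P⁻¹, and e^{tJ} can be computed block-by-block.

B has Jordan form
J =
  [-4,  1,  0]
  [ 0, -4,  1]
  [ 0,  0, -4]
(up to reordering of blocks).

Per-block formulas:
  For a 3×3 Jordan block J_3(-4): exp(t · J_3(-4)) = e^(-4t)·(I + t·N + (t^2/2)·N^2), where N is the 3×3 nilpotent shift.

After assembling e^{tJ} and conjugating by P, we get:

e^{tB} =
  [-t^2*exp(-4*t)/2 + exp(-4*t), t^2*exp(-4*t)/2 + t*exp(-4*t), t^2*exp(-4*t)/2]
  [-t*exp(-4*t), t*exp(-4*t) + exp(-4*t), t*exp(-4*t)]
  [-t^2*exp(-4*t)/2 + t*exp(-4*t), t^2*exp(-4*t)/2, t^2*exp(-4*t)/2 - t*exp(-4*t) + exp(-4*t)]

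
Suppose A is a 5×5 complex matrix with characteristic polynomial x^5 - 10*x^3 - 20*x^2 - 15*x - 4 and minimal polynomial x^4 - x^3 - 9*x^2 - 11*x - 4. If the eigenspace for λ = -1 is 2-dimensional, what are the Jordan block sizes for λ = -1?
Block sizes for λ = -1: [3, 1]

Step 1 — from the characteristic polynomial, algebraic multiplicity of λ = -1 is 4. From dim ker(A − (-1)·I) = 2, there are exactly 2 Jordan blocks for λ = -1.
Step 2 — from the minimal polynomial, the factor (x + 1)^3 tells us the largest block for λ = -1 has size 3.
Step 3 — with total size 4, 2 blocks, and largest block 3, the block sizes (in nonincreasing order) are [3, 1].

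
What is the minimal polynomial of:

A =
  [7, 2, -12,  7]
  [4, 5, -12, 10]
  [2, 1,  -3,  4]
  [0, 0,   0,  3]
x^2 - 6*x + 9

The characteristic polynomial is χ_A(x) = (x - 3)^4, so the eigenvalues are known. The minimal polynomial is
  m_A(x) = Π_λ (x − λ)^{k_λ}
where k_λ is the size of the *largest* Jordan block for λ (equivalently, the smallest k with (A − λI)^k v = 0 for every generalised eigenvector v of λ).

  λ = 3: largest Jordan block has size 2, contributing (x − 3)^2

So m_A(x) = (x - 3)^2 = x^2 - 6*x + 9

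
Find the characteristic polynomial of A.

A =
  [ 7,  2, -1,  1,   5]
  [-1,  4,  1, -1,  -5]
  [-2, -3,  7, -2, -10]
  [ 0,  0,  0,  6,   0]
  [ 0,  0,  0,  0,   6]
x^5 - 30*x^4 + 360*x^3 - 2160*x^2 + 6480*x - 7776

Expanding det(x·I − A) (e.g. by cofactor expansion or by noting that A is similar to its Jordan form J, which has the same characteristic polynomial as A) gives
  χ_A(x) = x^5 - 30*x^4 + 360*x^3 - 2160*x^2 + 6480*x - 7776
which factors as (x - 6)^5. The eigenvalues (with algebraic multiplicities) are λ = 6 with multiplicity 5.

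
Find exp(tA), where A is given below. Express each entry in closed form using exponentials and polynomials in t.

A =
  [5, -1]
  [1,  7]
e^{tA} =
  [-t*exp(6*t) + exp(6*t), -t*exp(6*t)]
  [t*exp(6*t), t*exp(6*t) + exp(6*t)]

Strategy: write A = P · J · P⁻¹ where J is a Jordan canonical form, so e^{tA} = P · e^{tJ} · P⁻¹, and e^{tJ} can be computed block-by-block.

A has Jordan form
J =
  [6, 1]
  [0, 6]
(up to reordering of blocks).

Per-block formulas:
  For a 2×2 Jordan block J_2(6): exp(t · J_2(6)) = e^(6t)·(I + t·N), where N is the 2×2 nilpotent shift.

After assembling e^{tJ} and conjugating by P, we get:

e^{tA} =
  [-t*exp(6*t) + exp(6*t), -t*exp(6*t)]
  [t*exp(6*t), t*exp(6*t) + exp(6*t)]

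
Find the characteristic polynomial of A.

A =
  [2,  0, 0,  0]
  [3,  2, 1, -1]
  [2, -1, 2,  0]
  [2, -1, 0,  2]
x^4 - 8*x^3 + 24*x^2 - 32*x + 16

Expanding det(x·I − A) (e.g. by cofactor expansion or by noting that A is similar to its Jordan form J, which has the same characteristic polynomial as A) gives
  χ_A(x) = x^4 - 8*x^3 + 24*x^2 - 32*x + 16
which factors as (x - 2)^4. The eigenvalues (with algebraic multiplicities) are λ = 2 with multiplicity 4.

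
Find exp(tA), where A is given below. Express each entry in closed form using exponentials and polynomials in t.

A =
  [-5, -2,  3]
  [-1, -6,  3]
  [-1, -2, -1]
e^{tA} =
  [-t*exp(-4*t) + exp(-4*t), -2*t*exp(-4*t), 3*t*exp(-4*t)]
  [-t*exp(-4*t), -2*t*exp(-4*t) + exp(-4*t), 3*t*exp(-4*t)]
  [-t*exp(-4*t), -2*t*exp(-4*t), 3*t*exp(-4*t) + exp(-4*t)]

Strategy: write A = P · J · P⁻¹ where J is a Jordan canonical form, so e^{tA} = P · e^{tJ} · P⁻¹, and e^{tJ} can be computed block-by-block.

A has Jordan form
J =
  [-4,  1,  0]
  [ 0, -4,  0]
  [ 0,  0, -4]
(up to reordering of blocks).

Per-block formulas:
  For a 2×2 Jordan block J_2(-4): exp(t · J_2(-4)) = e^(-4t)·(I + t·N), where N is the 2×2 nilpotent shift.
  For a 1×1 block at λ = -4: exp(t · [-4]) = [e^(-4t)].

After assembling e^{tJ} and conjugating by P, we get:

e^{tA} =
  [-t*exp(-4*t) + exp(-4*t), -2*t*exp(-4*t), 3*t*exp(-4*t)]
  [-t*exp(-4*t), -2*t*exp(-4*t) + exp(-4*t), 3*t*exp(-4*t)]
  [-t*exp(-4*t), -2*t*exp(-4*t), 3*t*exp(-4*t) + exp(-4*t)]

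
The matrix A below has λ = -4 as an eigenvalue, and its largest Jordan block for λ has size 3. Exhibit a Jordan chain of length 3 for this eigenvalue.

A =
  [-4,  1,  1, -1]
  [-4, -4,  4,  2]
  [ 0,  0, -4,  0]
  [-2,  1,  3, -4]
A Jordan chain for λ = -4 of length 3:
v_1 = (-2, -4, 0, -4)ᵀ
v_2 = (0, -4, 0, -2)ᵀ
v_3 = (1, 0, 0, 0)ᵀ

Let N = A − (-4)·I. We want v_3 with N^3 v_3 = 0 but N^2 v_3 ≠ 0; then v_{j-1} := N · v_j for j = 3, …, 2.

Pick v_3 = (1, 0, 0, 0)ᵀ.
Then v_2 = N · v_3 = (0, -4, 0, -2)ᵀ.
Then v_1 = N · v_2 = (-2, -4, 0, -4)ᵀ.

Sanity check: (A − (-4)·I) v_1 = (0, 0, 0, 0)ᵀ = 0. ✓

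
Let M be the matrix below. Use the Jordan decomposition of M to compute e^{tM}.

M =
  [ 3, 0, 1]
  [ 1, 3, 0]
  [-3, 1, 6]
e^{tM} =
  [-t^2*exp(4*t) - t*exp(4*t) + exp(4*t), t^2*exp(4*t)/2, t^2*exp(4*t)/2 + t*exp(4*t)]
  [-t^2*exp(4*t) + t*exp(4*t), t^2*exp(4*t)/2 - t*exp(4*t) + exp(4*t), t^2*exp(4*t)/2]
  [-t^2*exp(4*t) - 3*t*exp(4*t), t^2*exp(4*t)/2 + t*exp(4*t), t^2*exp(4*t)/2 + 2*t*exp(4*t) + exp(4*t)]

Strategy: write M = P · J · P⁻¹ where J is a Jordan canonical form, so e^{tM} = P · e^{tJ} · P⁻¹, and e^{tJ} can be computed block-by-block.

M has Jordan form
J =
  [4, 1, 0]
  [0, 4, 1]
  [0, 0, 4]
(up to reordering of blocks).

Per-block formulas:
  For a 3×3 Jordan block J_3(4): exp(t · J_3(4)) = e^(4t)·(I + t·N + (t^2/2)·N^2), where N is the 3×3 nilpotent shift.

After assembling e^{tJ} and conjugating by P, we get:

e^{tM} =
  [-t^2*exp(4*t) - t*exp(4*t) + exp(4*t), t^2*exp(4*t)/2, t^2*exp(4*t)/2 + t*exp(4*t)]
  [-t^2*exp(4*t) + t*exp(4*t), t^2*exp(4*t)/2 - t*exp(4*t) + exp(4*t), t^2*exp(4*t)/2]
  [-t^2*exp(4*t) - 3*t*exp(4*t), t^2*exp(4*t)/2 + t*exp(4*t), t^2*exp(4*t)/2 + 2*t*exp(4*t) + exp(4*t)]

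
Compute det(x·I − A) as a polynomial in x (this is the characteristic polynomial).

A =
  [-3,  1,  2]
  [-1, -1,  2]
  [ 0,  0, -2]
x^3 + 6*x^2 + 12*x + 8

Expanding det(x·I − A) (e.g. by cofactor expansion or by noting that A is similar to its Jordan form J, which has the same characteristic polynomial as A) gives
  χ_A(x) = x^3 + 6*x^2 + 12*x + 8
which factors as (x + 2)^3. The eigenvalues (with algebraic multiplicities) are λ = -2 with multiplicity 3.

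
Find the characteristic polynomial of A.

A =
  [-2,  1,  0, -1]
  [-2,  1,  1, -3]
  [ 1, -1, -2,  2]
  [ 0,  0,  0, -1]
x^4 + 4*x^3 + 6*x^2 + 4*x + 1

Expanding det(x·I − A) (e.g. by cofactor expansion or by noting that A is similar to its Jordan form J, which has the same characteristic polynomial as A) gives
  χ_A(x) = x^4 + 4*x^3 + 6*x^2 + 4*x + 1
which factors as (x + 1)^4. The eigenvalues (with algebraic multiplicities) are λ = -1 with multiplicity 4.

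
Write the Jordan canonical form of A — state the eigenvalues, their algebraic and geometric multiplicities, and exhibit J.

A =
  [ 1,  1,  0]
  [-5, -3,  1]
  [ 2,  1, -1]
J_3(-1)

The characteristic polynomial is
  det(x·I − A) = x^3 + 3*x^2 + 3*x + 1 = (x + 1)^3

Eigenvalues and multiplicities (the geometric multiplicity of λ is n − rank(A − λI), which equals the number of Jordan blocks for λ):
  λ = -1: algebraic multiplicity = 3, geometric multiplicity = 1

Determining the block sizes for each eigenvalue:
  λ = -1: one block (gm = 1), so the single block has size am = 3 → block sizes [3]

Assembling the blocks gives a Jordan form
J =
  [-1,  1,  0]
  [ 0, -1,  1]
  [ 0,  0, -1]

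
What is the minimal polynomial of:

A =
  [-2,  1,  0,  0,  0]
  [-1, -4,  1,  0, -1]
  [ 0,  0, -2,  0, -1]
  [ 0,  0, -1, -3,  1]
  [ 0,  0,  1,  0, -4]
x^3 + 9*x^2 + 27*x + 27

The characteristic polynomial is χ_A(x) = (x + 3)^5, so the eigenvalues are known. The minimal polynomial is
  m_A(x) = Π_λ (x − λ)^{k_λ}
where k_λ is the size of the *largest* Jordan block for λ (equivalently, the smallest k with (A − λI)^k v = 0 for every generalised eigenvector v of λ).

  λ = -3: largest Jordan block has size 3, contributing (x + 3)^3

So m_A(x) = (x + 3)^3 = x^3 + 9*x^2 + 27*x + 27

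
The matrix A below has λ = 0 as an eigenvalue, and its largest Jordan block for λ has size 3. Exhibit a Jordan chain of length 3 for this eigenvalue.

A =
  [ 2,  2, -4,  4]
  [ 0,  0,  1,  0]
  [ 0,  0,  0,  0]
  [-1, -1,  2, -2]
A Jordan chain for λ = 0 of length 3:
v_1 = (2, 0, 0, -1)ᵀ
v_2 = (-4, 1, 0, 2)ᵀ
v_3 = (0, 0, 1, 0)ᵀ

Let N = A − (0)·I. We want v_3 with N^3 v_3 = 0 but N^2 v_3 ≠ 0; then v_{j-1} := N · v_j for j = 3, …, 2.

Pick v_3 = (0, 0, 1, 0)ᵀ.
Then v_2 = N · v_3 = (-4, 1, 0, 2)ᵀ.
Then v_1 = N · v_2 = (2, 0, 0, -1)ᵀ.

Sanity check: (A − (0)·I) v_1 = (0, 0, 0, 0)ᵀ = 0. ✓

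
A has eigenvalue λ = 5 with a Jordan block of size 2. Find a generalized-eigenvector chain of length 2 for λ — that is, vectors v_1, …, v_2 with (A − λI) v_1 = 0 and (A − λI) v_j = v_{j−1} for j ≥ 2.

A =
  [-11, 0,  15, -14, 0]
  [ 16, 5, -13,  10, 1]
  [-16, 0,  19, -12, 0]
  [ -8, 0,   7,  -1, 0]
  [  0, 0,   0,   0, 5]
A Jordan chain for λ = 5 of length 2:
v_1 = (-1, 3, -2, -1, 0)ᵀ
v_2 = (1, 0, 1, 0, 0)ᵀ

Let N = A − (5)·I. We want v_2 with N^2 v_2 = 0 but N^1 v_2 ≠ 0; then v_{j-1} := N · v_j for j = 2, …, 2.

Pick v_2 = (1, 0, 1, 0, 0)ᵀ.
Then v_1 = N · v_2 = (-1, 3, -2, -1, 0)ᵀ.

Sanity check: (A − (5)·I) v_1 = (0, 0, 0, 0, 0)ᵀ = 0. ✓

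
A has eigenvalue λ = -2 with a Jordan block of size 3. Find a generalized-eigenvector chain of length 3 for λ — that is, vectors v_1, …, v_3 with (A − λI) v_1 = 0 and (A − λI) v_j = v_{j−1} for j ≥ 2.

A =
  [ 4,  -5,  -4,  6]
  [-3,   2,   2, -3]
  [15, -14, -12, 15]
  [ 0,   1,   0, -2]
A Jordan chain for λ = -2 of length 3:
v_1 = (-9, 0, -18, -3)ᵀ
v_2 = (6, -3, 15, 0)ᵀ
v_3 = (1, 0, 0, 0)ᵀ

Let N = A − (-2)·I. We want v_3 with N^3 v_3 = 0 but N^2 v_3 ≠ 0; then v_{j-1} := N · v_j for j = 3, …, 2.

Pick v_3 = (1, 0, 0, 0)ᵀ.
Then v_2 = N · v_3 = (6, -3, 15, 0)ᵀ.
Then v_1 = N · v_2 = (-9, 0, -18, -3)ᵀ.

Sanity check: (A − (-2)·I) v_1 = (0, 0, 0, 0)ᵀ = 0. ✓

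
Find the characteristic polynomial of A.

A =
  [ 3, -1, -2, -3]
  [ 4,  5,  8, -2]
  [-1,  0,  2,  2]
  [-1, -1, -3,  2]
x^4 - 12*x^3 + 54*x^2 - 108*x + 81

Expanding det(x·I − A) (e.g. by cofactor expansion or by noting that A is similar to its Jordan form J, which has the same characteristic polynomial as A) gives
  χ_A(x) = x^4 - 12*x^3 + 54*x^2 - 108*x + 81
which factors as (x - 3)^4. The eigenvalues (with algebraic multiplicities) are λ = 3 with multiplicity 4.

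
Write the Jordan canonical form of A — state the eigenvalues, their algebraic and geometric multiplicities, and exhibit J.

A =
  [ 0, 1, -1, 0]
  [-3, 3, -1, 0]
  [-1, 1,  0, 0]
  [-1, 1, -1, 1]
J_3(1) ⊕ J_1(1)

The characteristic polynomial is
  det(x·I − A) = x^4 - 4*x^3 + 6*x^2 - 4*x + 1 = (x - 1)^4

Eigenvalues and multiplicities (the geometric multiplicity of λ is n − rank(A − λI), which equals the number of Jordan blocks for λ):
  λ = 1: algebraic multiplicity = 4, geometric multiplicity = 2

Determining the block sizes for each eigenvalue:
  λ = 1: with am = 4 and gm = 2, the partition is not yet determined (e.g. several partitions of 4 into 2 parts exist). Let N = A − (1)·I. Computing rank(N^1) = 2, rank(N^2) = 1, rank(N^3) = 0; the number of blocks of size ≥ j is rank(N^{j−1}) − rank(N^j), giving [2, 1, 1]. So we have 1 block(s) of size 3, 1 block(s) of size 1 → block sizes [3, 1]

Assembling the blocks gives a Jordan form
J =
  [1, 1, 0, 0]
  [0, 1, 1, 0]
  [0, 0, 1, 0]
  [0, 0, 0, 1]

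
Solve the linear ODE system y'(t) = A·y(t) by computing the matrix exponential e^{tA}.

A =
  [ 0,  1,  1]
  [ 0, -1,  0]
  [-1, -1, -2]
e^{tA} =
  [t*exp(-t) + exp(-t), t*exp(-t), t*exp(-t)]
  [0, exp(-t), 0]
  [-t*exp(-t), -t*exp(-t), -t*exp(-t) + exp(-t)]

Strategy: write A = P · J · P⁻¹ where J is a Jordan canonical form, so e^{tA} = P · e^{tJ} · P⁻¹, and e^{tJ} can be computed block-by-block.

A has Jordan form
J =
  [-1,  1,  0]
  [ 0, -1,  0]
  [ 0,  0, -1]
(up to reordering of blocks).

Per-block formulas:
  For a 2×2 Jordan block J_2(-1): exp(t · J_2(-1)) = e^(-1t)·(I + t·N), where N is the 2×2 nilpotent shift.
  For a 1×1 block at λ = -1: exp(t · [-1]) = [e^(-1t)].

After assembling e^{tJ} and conjugating by P, we get:

e^{tA} =
  [t*exp(-t) + exp(-t), t*exp(-t), t*exp(-t)]
  [0, exp(-t), 0]
  [-t*exp(-t), -t*exp(-t), -t*exp(-t) + exp(-t)]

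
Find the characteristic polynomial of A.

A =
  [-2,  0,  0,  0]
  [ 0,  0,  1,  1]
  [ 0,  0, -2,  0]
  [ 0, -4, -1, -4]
x^4 + 8*x^3 + 24*x^2 + 32*x + 16

Expanding det(x·I − A) (e.g. by cofactor expansion or by noting that A is similar to its Jordan form J, which has the same characteristic polynomial as A) gives
  χ_A(x) = x^4 + 8*x^3 + 24*x^2 + 32*x + 16
which factors as (x + 2)^4. The eigenvalues (with algebraic multiplicities) are λ = -2 with multiplicity 4.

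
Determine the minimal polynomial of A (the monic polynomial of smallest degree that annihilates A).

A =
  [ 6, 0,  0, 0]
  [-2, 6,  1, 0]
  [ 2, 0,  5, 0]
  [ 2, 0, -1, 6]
x^2 - 11*x + 30

The characteristic polynomial is χ_A(x) = (x - 6)^3*(x - 5), so the eigenvalues are known. The minimal polynomial is
  m_A(x) = Π_λ (x − λ)^{k_λ}
where k_λ is the size of the *largest* Jordan block for λ (equivalently, the smallest k with (A − λI)^k v = 0 for every generalised eigenvector v of λ).

  λ = 5: largest Jordan block has size 1, contributing (x − 5)
  λ = 6: largest Jordan block has size 1, contributing (x − 6)

So m_A(x) = (x - 6)*(x - 5) = x^2 - 11*x + 30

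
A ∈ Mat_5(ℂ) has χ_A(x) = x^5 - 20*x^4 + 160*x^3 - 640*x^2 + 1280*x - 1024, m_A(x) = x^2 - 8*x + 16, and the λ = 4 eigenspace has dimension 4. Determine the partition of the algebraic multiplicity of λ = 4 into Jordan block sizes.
Block sizes for λ = 4: [2, 1, 1, 1]

Step 1 — from the characteristic polynomial, algebraic multiplicity of λ = 4 is 5. From dim ker(A − (4)·I) = 4, there are exactly 4 Jordan blocks for λ = 4.
Step 2 — from the minimal polynomial, the factor (x − 4)^2 tells us the largest block for λ = 4 has size 2.
Step 3 — with total size 5, 4 blocks, and largest block 2, the block sizes (in nonincreasing order) are [2, 1, 1, 1].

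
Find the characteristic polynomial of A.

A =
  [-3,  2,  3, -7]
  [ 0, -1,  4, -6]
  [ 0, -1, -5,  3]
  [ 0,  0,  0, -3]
x^4 + 12*x^3 + 54*x^2 + 108*x + 81

Expanding det(x·I − A) (e.g. by cofactor expansion or by noting that A is similar to its Jordan form J, which has the same characteristic polynomial as A) gives
  χ_A(x) = x^4 + 12*x^3 + 54*x^2 + 108*x + 81
which factors as (x + 3)^4. The eigenvalues (with algebraic multiplicities) are λ = -3 with multiplicity 4.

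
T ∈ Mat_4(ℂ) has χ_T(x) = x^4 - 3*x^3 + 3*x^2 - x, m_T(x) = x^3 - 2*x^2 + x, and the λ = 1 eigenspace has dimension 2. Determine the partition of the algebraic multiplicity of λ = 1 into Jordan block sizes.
Block sizes for λ = 1: [2, 1]

Step 1 — from the characteristic polynomial, algebraic multiplicity of λ = 1 is 3. From dim ker(T − (1)·I) = 2, there are exactly 2 Jordan blocks for λ = 1.
Step 2 — from the minimal polynomial, the factor (x − 1)^2 tells us the largest block for λ = 1 has size 2.
Step 3 — with total size 3, 2 blocks, and largest block 2, the block sizes (in nonincreasing order) are [2, 1].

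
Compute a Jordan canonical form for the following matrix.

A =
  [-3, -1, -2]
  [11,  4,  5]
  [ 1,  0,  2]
J_3(1)

The characteristic polynomial is
  det(x·I − A) = x^3 - 3*x^2 + 3*x - 1 = (x - 1)^3

Eigenvalues and multiplicities (the geometric multiplicity of λ is n − rank(A − λI), which equals the number of Jordan blocks for λ):
  λ = 1: algebraic multiplicity = 3, geometric multiplicity = 1

Determining the block sizes for each eigenvalue:
  λ = 1: one block (gm = 1), so the single block has size am = 3 → block sizes [3]

Assembling the blocks gives a Jordan form
J =
  [1, 1, 0]
  [0, 1, 1]
  [0, 0, 1]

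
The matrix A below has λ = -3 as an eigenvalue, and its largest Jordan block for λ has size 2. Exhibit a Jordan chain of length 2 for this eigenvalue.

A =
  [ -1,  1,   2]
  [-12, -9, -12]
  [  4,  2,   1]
A Jordan chain for λ = -3 of length 2:
v_1 = (2, -12, 4)ᵀ
v_2 = (1, 0, 0)ᵀ

Let N = A − (-3)·I. We want v_2 with N^2 v_2 = 0 but N^1 v_2 ≠ 0; then v_{j-1} := N · v_j for j = 2, …, 2.

Pick v_2 = (1, 0, 0)ᵀ.
Then v_1 = N · v_2 = (2, -12, 4)ᵀ.

Sanity check: (A − (-3)·I) v_1 = (0, 0, 0)ᵀ = 0. ✓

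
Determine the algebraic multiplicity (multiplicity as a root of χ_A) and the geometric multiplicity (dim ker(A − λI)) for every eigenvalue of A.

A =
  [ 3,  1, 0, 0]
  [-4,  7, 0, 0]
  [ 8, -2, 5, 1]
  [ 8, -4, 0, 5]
λ = 5: alg = 4, geom = 2

Step 1 — factor the characteristic polynomial to read off the algebraic multiplicities:
  χ_A(x) = (x - 5)^4

Step 2 — compute geometric multiplicities via the rank-nullity identity g(λ) = n − rank(A − λI):
  rank(A − (5)·I) = 2, so dim ker(A − (5)·I) = n − 2 = 2

Summary:
  λ = 5: algebraic multiplicity = 4, geometric multiplicity = 2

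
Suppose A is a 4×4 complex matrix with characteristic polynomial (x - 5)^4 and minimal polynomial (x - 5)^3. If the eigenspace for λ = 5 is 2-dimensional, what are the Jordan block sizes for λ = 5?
Block sizes for λ = 5: [3, 1]

Step 1 — from the characteristic polynomial, algebraic multiplicity of λ = 5 is 4. From dim ker(A − (5)·I) = 2, there are exactly 2 Jordan blocks for λ = 5.
Step 2 — from the minimal polynomial, the factor (x − 5)^3 tells us the largest block for λ = 5 has size 3.
Step 3 — with total size 4, 2 blocks, and largest block 3, the block sizes (in nonincreasing order) are [3, 1].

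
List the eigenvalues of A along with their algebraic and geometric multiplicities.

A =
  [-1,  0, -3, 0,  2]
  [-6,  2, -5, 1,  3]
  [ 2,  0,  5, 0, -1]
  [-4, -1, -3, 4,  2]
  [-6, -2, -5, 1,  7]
λ = 3: alg = 3, geom = 1; λ = 4: alg = 2, geom = 1

Step 1 — factor the characteristic polynomial to read off the algebraic multiplicities:
  χ_A(x) = (x - 4)^2*(x - 3)^3

Step 2 — compute geometric multiplicities via the rank-nullity identity g(λ) = n − rank(A − λI):
  rank(A − (3)·I) = 4, so dim ker(A − (3)·I) = n − 4 = 1
  rank(A − (4)·I) = 4, so dim ker(A − (4)·I) = n − 4 = 1

Summary:
  λ = 3: algebraic multiplicity = 3, geometric multiplicity = 1
  λ = 4: algebraic multiplicity = 2, geometric multiplicity = 1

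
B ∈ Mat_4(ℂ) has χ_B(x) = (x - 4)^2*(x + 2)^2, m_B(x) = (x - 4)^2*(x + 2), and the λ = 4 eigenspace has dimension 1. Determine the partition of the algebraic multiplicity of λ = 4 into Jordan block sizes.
Block sizes for λ = 4: [2]

Step 1 — from the characteristic polynomial, algebraic multiplicity of λ = 4 is 2. From dim ker(B − (4)·I) = 1, there are exactly 1 Jordan blocks for λ = 4.
Step 2 — from the minimal polynomial, the factor (x − 4)^2 tells us the largest block for λ = 4 has size 2.
Step 3 — with total size 2, 1 blocks, and largest block 2, the block sizes (in nonincreasing order) are [2].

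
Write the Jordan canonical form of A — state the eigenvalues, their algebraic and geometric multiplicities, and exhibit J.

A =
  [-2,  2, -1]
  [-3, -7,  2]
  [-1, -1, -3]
J_3(-4)

The characteristic polynomial is
  det(x·I − A) = x^3 + 12*x^2 + 48*x + 64 = (x + 4)^3

Eigenvalues and multiplicities (the geometric multiplicity of λ is n − rank(A − λI), which equals the number of Jordan blocks for λ):
  λ = -4: algebraic multiplicity = 3, geometric multiplicity = 1

Determining the block sizes for each eigenvalue:
  λ = -4: one block (gm = 1), so the single block has size am = 3 → block sizes [3]

Assembling the blocks gives a Jordan form
J =
  [-4,  1,  0]
  [ 0, -4,  1]
  [ 0,  0, -4]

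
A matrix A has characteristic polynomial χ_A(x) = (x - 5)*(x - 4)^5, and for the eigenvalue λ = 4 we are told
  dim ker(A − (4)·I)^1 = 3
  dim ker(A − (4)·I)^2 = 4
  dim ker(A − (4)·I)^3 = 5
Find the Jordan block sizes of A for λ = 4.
Block sizes for λ = 4: [3, 1, 1]

From the dimensions of kernels of powers, the number of Jordan blocks of size at least j is d_j − d_{j−1} where d_j = dim ker(N^j) (with d_0 = 0). Computing the differences gives [3, 1, 1].
The number of blocks of size exactly k is (#blocks of size ≥ k) − (#blocks of size ≥ k + 1), so the partition is: 2 block(s) of size 1, 1 block(s) of size 3.
In nonincreasing order the block sizes are [3, 1, 1].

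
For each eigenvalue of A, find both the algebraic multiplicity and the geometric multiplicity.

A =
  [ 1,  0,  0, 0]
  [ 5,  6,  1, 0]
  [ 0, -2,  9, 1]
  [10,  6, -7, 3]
λ = 1: alg = 1, geom = 1; λ = 6: alg = 3, geom = 1

Step 1 — factor the characteristic polynomial to read off the algebraic multiplicities:
  χ_A(x) = (x - 6)^3*(x - 1)

Step 2 — compute geometric multiplicities via the rank-nullity identity g(λ) = n − rank(A − λI):
  rank(A − (1)·I) = 3, so dim ker(A − (1)·I) = n − 3 = 1
  rank(A − (6)·I) = 3, so dim ker(A − (6)·I) = n − 3 = 1

Summary:
  λ = 1: algebraic multiplicity = 1, geometric multiplicity = 1
  λ = 6: algebraic multiplicity = 3, geometric multiplicity = 1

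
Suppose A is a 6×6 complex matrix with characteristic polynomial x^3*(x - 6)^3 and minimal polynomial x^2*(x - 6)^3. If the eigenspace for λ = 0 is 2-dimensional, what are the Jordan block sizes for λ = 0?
Block sizes for λ = 0: [2, 1]

Step 1 — from the characteristic polynomial, algebraic multiplicity of λ = 0 is 3. From dim ker(A − (0)·I) = 2, there are exactly 2 Jordan blocks for λ = 0.
Step 2 — from the minimal polynomial, the factor (x − 0)^2 tells us the largest block for λ = 0 has size 2.
Step 3 — with total size 3, 2 blocks, and largest block 2, the block sizes (in nonincreasing order) are [2, 1].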